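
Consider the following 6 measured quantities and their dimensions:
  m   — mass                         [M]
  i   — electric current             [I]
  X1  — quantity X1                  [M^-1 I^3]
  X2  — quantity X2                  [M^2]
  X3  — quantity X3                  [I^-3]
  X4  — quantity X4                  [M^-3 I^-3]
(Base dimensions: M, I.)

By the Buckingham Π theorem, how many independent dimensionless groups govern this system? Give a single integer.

Dimensional matrix (M×I by m×i×X1×X2×X3×X4):
  M: [ 1  0 -1  2  0 -3]
  I: [ 0  1  3  0 -3 -3]
Row reduction gives pivot columns m,i; rank = 2
n=6, r=2 ⇒ 4 dimensionless groups

4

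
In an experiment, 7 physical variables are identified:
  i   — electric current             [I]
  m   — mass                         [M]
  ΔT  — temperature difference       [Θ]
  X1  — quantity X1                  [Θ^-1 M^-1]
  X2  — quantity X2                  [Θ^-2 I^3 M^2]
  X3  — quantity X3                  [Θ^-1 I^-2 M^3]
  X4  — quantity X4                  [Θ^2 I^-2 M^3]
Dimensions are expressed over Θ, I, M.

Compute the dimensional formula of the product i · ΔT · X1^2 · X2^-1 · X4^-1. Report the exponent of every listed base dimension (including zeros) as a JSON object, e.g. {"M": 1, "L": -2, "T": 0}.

{"Θ": -1, "I": 0, "M": -7}

Write exponents as rows Θ,I,M / cols i,m,ΔT,X1,X2,X3,X4:
  Θ: [ 0  0  1 -1 -2 -1  2]
  I: [ 1  0  0  0  3 -2 -2]
  M: [ 0  1  0 -1  2  3  3]
  [Θ]: (1)·0+(1)·1+(2)·-1+(-1)·-2+(-1)·2 = -1
  [I]: (1)·1+(1)·0+(2)·0+(-1)·3+(-1)·-2 = 0
  [M]: (1)·0+(1)·0+(2)·-1+(-1)·2+(-1)·3 = -7
⇒ Θ^-1 M^-7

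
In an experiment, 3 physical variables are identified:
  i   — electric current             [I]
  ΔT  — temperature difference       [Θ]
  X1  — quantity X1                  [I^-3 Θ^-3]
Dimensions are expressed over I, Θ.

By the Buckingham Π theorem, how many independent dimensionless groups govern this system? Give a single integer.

1

Dimensional matrix (I×Θ by i×ΔT×X1):
  I: [ 1  0 -3]
  Θ: [ 0  1 -3]
Row reduction gives pivot columns i,ΔT; rank = 2
n=3, r=2 ⇒ 1 dimensionless group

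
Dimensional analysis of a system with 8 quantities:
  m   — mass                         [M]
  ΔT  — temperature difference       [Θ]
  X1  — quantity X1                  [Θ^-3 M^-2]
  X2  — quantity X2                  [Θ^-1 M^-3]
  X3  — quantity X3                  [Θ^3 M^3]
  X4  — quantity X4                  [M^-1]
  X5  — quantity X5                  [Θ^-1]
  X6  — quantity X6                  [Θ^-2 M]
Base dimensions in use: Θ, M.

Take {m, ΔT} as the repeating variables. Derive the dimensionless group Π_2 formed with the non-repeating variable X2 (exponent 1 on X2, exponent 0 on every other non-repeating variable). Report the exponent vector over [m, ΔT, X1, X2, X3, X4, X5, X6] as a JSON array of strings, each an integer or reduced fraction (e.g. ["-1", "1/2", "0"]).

["3", "1", "0", "1", "0", "0", "0", "0"]

Exponent matrix [Θ,M] × [m,ΔT,X1,X2,X3,X4,X5,X6]:
  Θ: [ 0  1 -3 -1  3  0 -1 -2]
  M: [ 1  0 -2 -3  3 -1  0  1]
Echelon form has 2 nonzero rows (pivots: m,ΔT)
Repeat: m,ΔT; free: X1,X2,X3,X4,X5,X6
RREF:
  r0: [   1    0   -2   -3    3   -1    0    1]
  r1: [   0    1   -3   -1    3    0   -1   -2]
Fix exponent of X2 at 1, X1 at 0, X3 at 0, X4 at 0, X5 at 0, X6 at 0; solve each RREF row for its pivot's exponent:
  r0: exp(m) + (-3)·1 = 0 ⇒ exp(m) = 3
  r1: exp(ΔT) + (-1)·1 = 0 ⇒ exp(ΔT) = 1
Π_2 = m^3 · ΔT · X2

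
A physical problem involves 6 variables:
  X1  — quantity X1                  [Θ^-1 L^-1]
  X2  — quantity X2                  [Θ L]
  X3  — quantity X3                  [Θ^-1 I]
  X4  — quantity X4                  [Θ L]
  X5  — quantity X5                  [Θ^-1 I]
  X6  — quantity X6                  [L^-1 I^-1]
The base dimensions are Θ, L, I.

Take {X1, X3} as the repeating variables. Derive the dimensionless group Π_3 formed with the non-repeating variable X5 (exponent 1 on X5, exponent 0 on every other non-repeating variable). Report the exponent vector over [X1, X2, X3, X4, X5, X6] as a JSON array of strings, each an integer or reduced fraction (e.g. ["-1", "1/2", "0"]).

["0", "0", "-1", "0", "1", "0"]

Exponent matrix [Θ,L,I] × [X1,X2,X3,X4,X5,X6]:
  Θ: [-1  1 -1  1 -1  0]
  L: [-1  1  0  1  0 -1]
  I: [ 0  0  1  0  1 -1]
Row reduction gives pivot columns X1,X3; rank = 2
Repeat: X1,X3; free: X2,X4,X5,X6
RREF:
  r0: [   1   -1    0   -1    0    1]
  r1: [   0    0    1    0    1   -1]
  r2: [   0    0    0    0    0    0]
Fix exponent of X5 at 1, X2 at 0, X4 at 0, X6 at 0; solve each RREF row for its pivot's exponent:
  r0: exp(X1) + (0)·1 = 0 ⇒ exp(X1) = 0
  r1: exp(X3) + (1)·1 = 0 ⇒ exp(X3) = -1
Π_3 = X3^-1 · X5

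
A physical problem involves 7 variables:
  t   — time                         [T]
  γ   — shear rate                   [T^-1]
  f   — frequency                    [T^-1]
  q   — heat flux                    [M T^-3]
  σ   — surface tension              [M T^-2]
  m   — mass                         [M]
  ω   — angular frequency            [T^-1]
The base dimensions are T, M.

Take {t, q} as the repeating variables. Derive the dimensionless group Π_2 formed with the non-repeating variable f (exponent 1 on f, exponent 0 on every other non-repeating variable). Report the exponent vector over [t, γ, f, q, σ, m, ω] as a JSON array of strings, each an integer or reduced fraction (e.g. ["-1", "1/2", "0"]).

["1", "0", "1", "0", "0", "0", "0"]

Dimensional matrix (T×M by t×γ×f×q×σ×m×ω):
  T: [ 1 -1 -1 -3 -2  0 -1]
  M: [ 0  0  0  1  1  1  0]
Echelon form has 2 nonzero rows (pivots: t,q)
Repeat: t,q; free: γ,f,σ,m,ω
RREF:
  r0: [   1   -1   -1    0    1    3   -1]
  r1: [   0    0    0    1    1    1    0]
Fix exponent of f at 1, γ at 0, σ at 0, m at 0, ω at 0; solve each RREF row for its pivot's exponent:
  r0: exp(t) + (-1)·1 = 0 ⇒ exp(t) = 1
  r1: exp(q) + (0)·1 = 0 ⇒ exp(q) = 0
Π_2 = t · f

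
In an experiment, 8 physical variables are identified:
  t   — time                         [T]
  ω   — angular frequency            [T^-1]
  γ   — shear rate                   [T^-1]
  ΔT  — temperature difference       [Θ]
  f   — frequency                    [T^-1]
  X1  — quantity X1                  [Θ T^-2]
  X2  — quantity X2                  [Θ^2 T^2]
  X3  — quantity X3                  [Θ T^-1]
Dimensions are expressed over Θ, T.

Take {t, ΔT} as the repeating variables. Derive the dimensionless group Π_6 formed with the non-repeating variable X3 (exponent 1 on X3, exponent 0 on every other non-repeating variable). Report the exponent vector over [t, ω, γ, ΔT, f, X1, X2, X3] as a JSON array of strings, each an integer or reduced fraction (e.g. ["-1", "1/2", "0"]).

["1", "0", "0", "-1", "0", "0", "0", "1"]

Exponent matrix [Θ,T] × [t,ω,γ,ΔT,f,X1,X2,X3]:
  Θ: [ 0  0  0  1  0  1  2  1]
  T: [ 1 -1 -1  0 -1 -2  2 -1]
Row reduction gives pivot columns t,ΔT; rank = 2
Pivot set = {t,ΔT}, free = {ω,γ,f,X1,X2,X3}
RREF:
  r0: [   1   -1   -1    0   -1   -2    2   -1]
  r1: [   0    0    0    1    0    1    2    1]
Fix exponent of X3 at 1, ω at 0, γ at 0, f at 0, X1 at 0, X2 at 0; solve each RREF row for its pivot's exponent:
  r0: exp(t) + (-1)·1 = 0 ⇒ exp(t) = 1
  r1: exp(ΔT) + (1)·1 = 0 ⇒ exp(ΔT) = -1
Π_6 = t · ΔT^-1 · X3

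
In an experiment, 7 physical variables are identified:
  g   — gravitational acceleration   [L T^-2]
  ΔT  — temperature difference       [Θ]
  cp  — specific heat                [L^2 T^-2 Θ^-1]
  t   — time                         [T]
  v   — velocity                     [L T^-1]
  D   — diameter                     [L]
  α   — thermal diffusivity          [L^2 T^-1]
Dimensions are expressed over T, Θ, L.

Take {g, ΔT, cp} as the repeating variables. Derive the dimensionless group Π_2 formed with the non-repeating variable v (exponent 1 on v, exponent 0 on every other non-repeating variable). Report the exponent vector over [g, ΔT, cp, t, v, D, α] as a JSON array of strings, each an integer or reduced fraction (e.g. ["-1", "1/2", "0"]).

Dimensional matrix (T×Θ×L by g×ΔT×cp×t×v×D×α):
  T: [-2  0 -2  1 -1  0 -1]
  Θ: [ 0  1 -1  0  0  0  0]
  L: [ 1  0  2  0  1  1  2]
Echelon form has 3 nonzero rows (pivots: g,ΔT,cp)
Repeat: g,ΔT,cp; free: t,v,D,α
RREF:
  r0: [   1    0    0   -1    0   -1   -1]
  r1: [   0    1    0  1/2  1/2    1  3/2]
  r2: [   0    0    1  1/2  1/2    1  3/2]
Fix exponent of v at 1, t at 0, D at 0, α at 0; solve each RREF row for its pivot's exponent:
  r0: exp(g) + (0)·1 = 0 ⇒ exp(g) = 0
  r1: exp(ΔT) + (1/2)·1 = 0 ⇒ exp(ΔT) = -1/2
  r2: exp(cp) + (1/2)·1 = 0 ⇒ exp(cp) = -1/2
Π_2 = ΔT^(-1/2) · cp^(-1/2) · v

["0", "-1/2", "-1/2", "0", "1", "0", "0"]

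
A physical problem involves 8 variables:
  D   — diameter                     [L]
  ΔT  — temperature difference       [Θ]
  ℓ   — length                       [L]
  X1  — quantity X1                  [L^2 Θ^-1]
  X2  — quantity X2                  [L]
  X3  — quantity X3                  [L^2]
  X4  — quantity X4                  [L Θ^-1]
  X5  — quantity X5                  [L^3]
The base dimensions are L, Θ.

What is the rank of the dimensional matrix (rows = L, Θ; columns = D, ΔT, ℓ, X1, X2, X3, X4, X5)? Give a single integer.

2

Exponent matrix [L,Θ] × [D,ΔT,ℓ,X1,X2,X3,X4,X5]:
  L: [ 1  0  1  2  1  2  1  3]
  Θ: [ 0  1  0 -1  0  0 -1  0]
RREF → pivots at {D,ΔT} ⇒ r = 2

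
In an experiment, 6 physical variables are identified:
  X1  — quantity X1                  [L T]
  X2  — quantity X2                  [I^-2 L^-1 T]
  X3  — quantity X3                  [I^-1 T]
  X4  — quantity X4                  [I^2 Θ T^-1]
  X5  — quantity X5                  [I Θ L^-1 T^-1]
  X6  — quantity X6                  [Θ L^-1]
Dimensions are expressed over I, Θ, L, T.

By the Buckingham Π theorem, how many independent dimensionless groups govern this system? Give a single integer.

Dimensional matrix (I×Θ×L×T by X1×X2×X3×X4×X5×X6):
  I: [ 0 -2 -1  2  1  0]
  Θ: [ 0  0  0  1  1  1]
  L: [ 1 -1  0  0 -1 -1]
  T: [ 1  1  1 -1 -1  0]
RREF → pivots at {X1,X2,X4} ⇒ r = 3
Π count = n − r = 6 − 3 = 3

3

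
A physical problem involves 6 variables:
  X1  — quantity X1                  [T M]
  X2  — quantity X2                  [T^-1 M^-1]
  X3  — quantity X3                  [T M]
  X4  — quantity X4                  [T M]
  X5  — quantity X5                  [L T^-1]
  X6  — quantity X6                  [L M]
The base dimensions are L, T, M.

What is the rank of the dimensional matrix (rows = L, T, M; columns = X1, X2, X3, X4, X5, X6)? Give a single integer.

2

Dimensional matrix (L×T×M by X1×X2×X3×X4×X5×X6):
  L: [ 0  0  0  0  1  1]
  T: [ 1 -1  1  1 -1  0]
  M: [ 1 -1  1  1  0  1]
Row reduction gives pivot columns X1,X5; rank = 2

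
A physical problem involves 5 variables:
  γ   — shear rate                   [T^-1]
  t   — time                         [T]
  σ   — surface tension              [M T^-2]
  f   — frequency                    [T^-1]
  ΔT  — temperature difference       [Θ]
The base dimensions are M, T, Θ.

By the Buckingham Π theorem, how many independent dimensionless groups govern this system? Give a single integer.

2

Dimensional matrix (M×T×Θ by γ×t×σ×f×ΔT):
  M: [ 0  0  1  0  0]
  T: [-1  1 -2 -1  0]
  Θ: [ 0  0  0  0  1]
Row reduction gives pivot columns γ,σ,ΔT; rank = 3
Π count = n − r = 5 − 3 = 2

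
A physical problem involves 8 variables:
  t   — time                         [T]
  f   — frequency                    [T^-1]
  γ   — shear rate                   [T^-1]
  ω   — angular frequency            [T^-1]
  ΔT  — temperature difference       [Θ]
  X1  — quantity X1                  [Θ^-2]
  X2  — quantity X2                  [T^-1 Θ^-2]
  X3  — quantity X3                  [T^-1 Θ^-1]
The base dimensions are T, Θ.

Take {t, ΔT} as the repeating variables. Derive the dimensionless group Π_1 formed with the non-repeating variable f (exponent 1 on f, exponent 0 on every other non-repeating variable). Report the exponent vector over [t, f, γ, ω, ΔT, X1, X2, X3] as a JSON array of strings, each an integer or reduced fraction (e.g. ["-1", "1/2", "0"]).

["1", "1", "0", "0", "0", "0", "0", "0"]

Exponent matrix [T,Θ] × [t,f,γ,ω,ΔT,X1,X2,X3]:
  T: [ 1 -1 -1 -1  0  0 -1 -1]
  Θ: [ 0  0  0  0  1 -2 -2 -1]
Echelon form has 2 nonzero rows (pivots: t,ΔT)
Repeat: t,ΔT; free: f,γ,ω,X1,X2,X3
RREF:
  r0: [   1   -1   -1   -1    0    0   -1   -1]
  r1: [   0    0    0    0    1   -2   -2   -1]
Fix exponent of f at 1, γ at 0, ω at 0, X1 at 0, X2 at 0, X3 at 0; solve each RREF row for its pivot's exponent:
  r0: exp(t) + (-1)·1 = 0 ⇒ exp(t) = 1
  r1: exp(ΔT) + (0)·1 = 0 ⇒ exp(ΔT) = 0
Π_1 = t · f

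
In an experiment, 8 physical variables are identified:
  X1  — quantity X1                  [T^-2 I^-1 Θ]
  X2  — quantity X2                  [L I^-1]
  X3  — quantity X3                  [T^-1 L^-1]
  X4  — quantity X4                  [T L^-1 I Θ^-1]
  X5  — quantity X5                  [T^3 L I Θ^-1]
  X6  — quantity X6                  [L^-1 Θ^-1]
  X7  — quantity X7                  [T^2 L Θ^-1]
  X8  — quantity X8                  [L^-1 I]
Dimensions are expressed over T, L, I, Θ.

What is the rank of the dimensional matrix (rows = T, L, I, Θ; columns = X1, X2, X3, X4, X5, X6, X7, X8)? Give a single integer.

Exponent matrix [T,L,I,Θ] × [X1,X2,X3,X4,X5,X6,X7,X8]:
  T: [-2  0 -1  1  3  0  2  0]
  L: [ 0  1 -1 -1  1 -1  1 -1]
  I: [-1 -1  0  1  1  0  0  1]
  Θ: [ 1  0  0 -1 -1 -1 -1  0]
Echelon form has 3 nonzero rows (pivots: X1,X2,X3)

3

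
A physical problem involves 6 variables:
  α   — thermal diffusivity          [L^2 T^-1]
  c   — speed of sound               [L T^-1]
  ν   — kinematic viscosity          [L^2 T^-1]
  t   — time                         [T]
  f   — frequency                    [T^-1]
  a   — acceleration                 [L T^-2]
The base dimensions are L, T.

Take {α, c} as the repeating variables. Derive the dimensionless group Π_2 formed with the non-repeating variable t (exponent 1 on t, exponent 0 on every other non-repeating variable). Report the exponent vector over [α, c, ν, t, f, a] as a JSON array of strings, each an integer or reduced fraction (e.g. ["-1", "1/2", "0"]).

Write exponents as rows L,T / cols α,c,ν,t,f,a:
  L: [ 2  1  2  0  0  1]
  T: [-1 -1 -1  1 -1 -2]
Echelon form has 2 nonzero rows (pivots: α,c)
Repeat: α,c; free: ν,t,f,a
RREF:
  r0: [   1    0    1    1   -1   -1]
  r1: [   0    1    0   -2    2    3]
Fix exponent of t at 1, ν at 0, f at 0, a at 0; solve each RREF row for its pivot's exponent:
  r0: exp(α) + (1)·1 = 0 ⇒ exp(α) = -1
  r1: exp(c) + (-2)·1 = 0 ⇒ exp(c) = 2
Π_2 = α^-1 · c^2 · t

["-1", "2", "0", "1", "0", "0"]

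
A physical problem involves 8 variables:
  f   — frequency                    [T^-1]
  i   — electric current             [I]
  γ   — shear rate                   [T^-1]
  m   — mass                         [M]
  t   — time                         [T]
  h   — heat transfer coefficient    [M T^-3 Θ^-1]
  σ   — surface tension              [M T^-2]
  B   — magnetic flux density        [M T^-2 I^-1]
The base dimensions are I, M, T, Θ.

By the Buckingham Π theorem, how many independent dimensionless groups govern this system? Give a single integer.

Write exponents as rows I,M,T,Θ / cols f,i,γ,m,t,h,σ,B:
  I: [ 0  1  0  0  0  0  0 -1]
  M: [ 0  0  0  1  0  1  1  1]
  T: [-1  0 -1  0  1 -3 -2 -2]
  Θ: [ 0  0  0  0  0 -1  0  0]
Echelon form has 4 nonzero rows (pivots: f,i,m,h)
Π count = n − r = 8 − 4 = 4

4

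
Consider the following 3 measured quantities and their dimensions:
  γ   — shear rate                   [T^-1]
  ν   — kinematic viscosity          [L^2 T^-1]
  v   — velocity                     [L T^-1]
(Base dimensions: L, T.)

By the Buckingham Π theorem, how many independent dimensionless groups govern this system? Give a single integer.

1

Dimensional matrix (L×T by γ×ν×v):
  L: [ 0  2  1]
  T: [-1 -1 -1]
Echelon form has 2 nonzero rows (pivots: γ,ν)
3 vars − rank 2 = 1 Π group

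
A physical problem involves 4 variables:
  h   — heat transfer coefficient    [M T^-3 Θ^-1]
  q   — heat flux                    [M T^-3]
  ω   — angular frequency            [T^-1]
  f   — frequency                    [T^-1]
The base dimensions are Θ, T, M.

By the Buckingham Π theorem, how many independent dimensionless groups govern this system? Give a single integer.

Dimensional matrix (Θ×T×M by h×q×ω×f):
  Θ: [-1  0  0  0]
  T: [-3 -3 -1 -1]
  M: [ 1  1  0  0]
Echelon form has 3 nonzero rows (pivots: h,q,ω)
Π count = n − r = 4 − 3 = 1

1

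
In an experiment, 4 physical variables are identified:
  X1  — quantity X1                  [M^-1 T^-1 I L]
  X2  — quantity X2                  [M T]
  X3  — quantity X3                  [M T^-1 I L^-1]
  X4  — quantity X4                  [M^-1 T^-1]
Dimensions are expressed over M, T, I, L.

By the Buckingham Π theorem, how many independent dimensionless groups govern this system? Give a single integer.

1

Write exponents as rows M,T,I,L / cols X1,X2,X3,X4:
  M: [-1  1  1 -1]
  T: [-1  1 -1 -1]
  I: [ 1  0  1  0]
  L: [ 1  0 -1  0]
Row reduction gives pivot columns X1,X2,X3; rank = 3
4 vars − rank 3 = 1 Π group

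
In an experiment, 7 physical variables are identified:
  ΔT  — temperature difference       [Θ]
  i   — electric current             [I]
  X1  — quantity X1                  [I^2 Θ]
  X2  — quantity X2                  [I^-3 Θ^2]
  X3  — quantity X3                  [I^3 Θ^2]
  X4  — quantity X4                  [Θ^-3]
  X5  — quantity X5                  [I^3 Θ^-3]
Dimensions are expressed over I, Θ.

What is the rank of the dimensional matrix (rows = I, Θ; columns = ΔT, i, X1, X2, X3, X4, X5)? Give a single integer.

Write exponents as rows I,Θ / cols ΔT,i,X1,X2,X3,X4,X5:
  I: [ 0  1  2 -3  3  0  3]
  Θ: [ 1  0  1  2  2 -3 -3]
RREF → pivots at {ΔT,i} ⇒ r = 2

2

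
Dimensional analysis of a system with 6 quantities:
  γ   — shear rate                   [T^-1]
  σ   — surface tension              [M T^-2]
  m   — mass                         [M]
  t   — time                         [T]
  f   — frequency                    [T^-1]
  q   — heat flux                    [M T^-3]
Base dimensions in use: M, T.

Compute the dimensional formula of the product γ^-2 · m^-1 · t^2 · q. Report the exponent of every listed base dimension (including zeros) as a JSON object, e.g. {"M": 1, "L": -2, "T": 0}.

{"M": 0, "T": 1}

Exponent matrix [M,T] × [γ,σ,m,t,f,q]:
  M: [ 0  1  1  0  0  1]
  T: [-1 -2  0  1 -1 -3]
  [M]: (-2)·0+(-1)·1+(2)·0+(1)·1 = 0
  [T]: (-2)·-1+(-1)·0+(2)·1+(1)·-3 = 1
⇒ T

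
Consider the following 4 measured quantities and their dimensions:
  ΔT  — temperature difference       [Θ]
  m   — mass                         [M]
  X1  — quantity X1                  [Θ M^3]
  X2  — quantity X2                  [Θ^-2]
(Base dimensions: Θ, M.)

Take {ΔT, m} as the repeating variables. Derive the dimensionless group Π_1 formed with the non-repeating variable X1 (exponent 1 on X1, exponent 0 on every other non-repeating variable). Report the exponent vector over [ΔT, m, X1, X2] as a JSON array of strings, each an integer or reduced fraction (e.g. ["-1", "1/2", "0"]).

Write exponents as rows Θ,M / cols ΔT,m,X1,X2:
  Θ: [ 1  0  1 -2]
  M: [ 0  1  3  0]
RREF → pivots at {ΔT,m} ⇒ r = 2
Pivot set = {ΔT,m}, free = {X1,X2}
RREF:
  r0: [   1    0    1   -2]
  r1: [   0    1    3    0]
Fix exponent of X1 at 1, X2 at 0; solve each RREF row for its pivot's exponent:
  r0: exp(ΔT) + (1)·1 = 0 ⇒ exp(ΔT) = -1
  r1: exp(m) + (3)·1 = 0 ⇒ exp(m) = -3
Π_1 = ΔT^-1 · m^-3 · X1

["-1", "-3", "1", "0"]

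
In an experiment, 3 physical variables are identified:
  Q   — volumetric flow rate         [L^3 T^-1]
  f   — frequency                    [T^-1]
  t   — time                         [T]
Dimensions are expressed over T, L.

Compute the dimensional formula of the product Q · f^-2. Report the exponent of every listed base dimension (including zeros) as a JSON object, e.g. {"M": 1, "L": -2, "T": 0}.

{"T": 1, "L": 3}

Write exponents as rows T,L / cols Q,f,t:
  T: [-1 -1  1]
  L: [ 3  0  0]
  [T]: (1)·-1+(-2)·-1 = 1
  [L]: (1)·3+(-2)·0 = 3
⇒ T L^3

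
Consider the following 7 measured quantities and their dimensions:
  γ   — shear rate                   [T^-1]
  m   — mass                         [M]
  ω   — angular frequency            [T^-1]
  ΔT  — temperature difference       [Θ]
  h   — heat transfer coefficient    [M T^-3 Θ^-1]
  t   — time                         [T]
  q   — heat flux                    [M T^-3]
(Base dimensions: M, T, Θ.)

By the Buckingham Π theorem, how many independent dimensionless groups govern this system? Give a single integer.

4

Exponent matrix [M,T,Θ] × [γ,m,ω,ΔT,h,t,q]:
  M: [ 0  1  0  0  1  0  1]
  T: [-1  0 -1  0 -3  1 -3]
  Θ: [ 0  0  0  1 -1  0  0]
Echelon form has 3 nonzero rows (pivots: γ,m,ΔT)
Π count = n − r = 7 − 3 = 4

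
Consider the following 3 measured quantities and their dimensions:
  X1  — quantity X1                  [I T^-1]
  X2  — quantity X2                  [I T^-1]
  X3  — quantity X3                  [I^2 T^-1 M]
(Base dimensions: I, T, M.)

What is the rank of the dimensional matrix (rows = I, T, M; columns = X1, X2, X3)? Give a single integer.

Exponent matrix [I,T,M] × [X1,X2,X3]:
  I: [ 1  1  2]
  T: [-1 -1 -1]
  M: [ 0  0  1]
Echelon form has 2 nonzero rows (pivots: X1,X3)

2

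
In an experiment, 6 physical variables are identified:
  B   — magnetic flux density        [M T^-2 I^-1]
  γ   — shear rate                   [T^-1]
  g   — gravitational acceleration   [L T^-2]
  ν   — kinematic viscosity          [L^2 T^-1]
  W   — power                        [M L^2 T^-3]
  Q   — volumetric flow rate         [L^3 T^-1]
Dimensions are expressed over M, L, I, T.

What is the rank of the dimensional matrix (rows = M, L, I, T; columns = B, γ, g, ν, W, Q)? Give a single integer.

Exponent matrix [M,L,I,T] × [B,γ,g,ν,W,Q]:
  M: [ 1  0  0  0  1  0]
  L: [ 0  0  1  2  2  3]
  I: [-1  0  0  0  0  0]
  T: [-2 -1 -2 -1 -3 -1]
Echelon form has 4 nonzero rows (pivots: B,γ,g,W)

4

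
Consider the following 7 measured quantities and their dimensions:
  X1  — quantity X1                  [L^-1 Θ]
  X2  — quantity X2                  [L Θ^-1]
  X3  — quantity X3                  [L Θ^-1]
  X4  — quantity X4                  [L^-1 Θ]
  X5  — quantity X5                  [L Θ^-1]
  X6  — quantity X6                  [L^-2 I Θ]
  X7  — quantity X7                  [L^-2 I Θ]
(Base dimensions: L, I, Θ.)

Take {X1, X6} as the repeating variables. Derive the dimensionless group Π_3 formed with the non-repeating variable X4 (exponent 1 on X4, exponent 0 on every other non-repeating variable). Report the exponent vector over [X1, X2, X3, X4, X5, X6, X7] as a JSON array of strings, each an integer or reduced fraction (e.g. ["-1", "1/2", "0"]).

["-1", "0", "0", "1", "0", "0", "0"]

Write exponents as rows L,I,Θ / cols X1,X2,X3,X4,X5,X6,X7:
  L: [-1  1  1 -1  1 -2 -2]
  I: [ 0  0  0  0  0  1  1]
  Θ: [ 1 -1 -1  1 -1  1  1]
RREF → pivots at {X1,X6} ⇒ r = 2
Pivot set = {X1,X6}, free = {X2,X3,X4,X5,X7}
RREF:
  r0: [   1   -1   -1    1   -1    0    0]
  r1: [   0    0    0    0    0    1    1]
  r2: [   0    0    0    0    0    0    0]
Fix exponent of X4 at 1, X2 at 0, X3 at 0, X5 at 0, X7 at 0; solve each RREF row for its pivot's exponent:
  r0: exp(X1) + (1)·1 = 0 ⇒ exp(X1) = -1
  r1: exp(X6) + (0)·1 = 0 ⇒ exp(X6) = 0
Π_3 = X1^-1 · X4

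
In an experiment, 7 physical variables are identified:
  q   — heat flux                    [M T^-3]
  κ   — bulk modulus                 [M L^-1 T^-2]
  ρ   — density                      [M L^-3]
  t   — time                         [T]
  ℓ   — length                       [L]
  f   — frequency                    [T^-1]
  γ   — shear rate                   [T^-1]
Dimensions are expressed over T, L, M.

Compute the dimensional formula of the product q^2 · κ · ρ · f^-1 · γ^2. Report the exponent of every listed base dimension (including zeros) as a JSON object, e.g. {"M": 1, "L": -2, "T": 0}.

Exponent matrix [T,L,M] × [q,κ,ρ,t,ℓ,f,γ]:
  T: [-3 -2  0  1  0 -1 -1]
  L: [ 0 -1 -3  0  1  0  0]
  M: [ 1  1  1  0  0  0  0]
  [T]: (2)·-3+(1)·-2+(1)·0+(-1)·-1+(2)·-1 = -9
  [L]: (2)·0+(1)·-1+(1)·-3+(-1)·0+(2)·0 = -4
  [M]: (2)·1+(1)·1+(1)·1+(-1)·0+(2)·0 = 4
⇒ T^-9 L^-4 M^4

{"T": -9, "L": -4, "M": 4}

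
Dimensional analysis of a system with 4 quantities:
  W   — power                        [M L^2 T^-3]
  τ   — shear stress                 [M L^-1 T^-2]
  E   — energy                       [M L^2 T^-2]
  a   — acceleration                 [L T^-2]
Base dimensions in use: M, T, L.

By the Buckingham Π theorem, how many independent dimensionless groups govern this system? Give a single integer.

Exponent matrix [M,T,L] × [W,τ,E,a]:
  M: [ 1  1  1  0]
  T: [-3 -2 -2 -2]
  L: [ 2 -1  2  1]
Echelon form has 3 nonzero rows (pivots: W,τ,E)
4 vars − rank 3 = 1 Π group

1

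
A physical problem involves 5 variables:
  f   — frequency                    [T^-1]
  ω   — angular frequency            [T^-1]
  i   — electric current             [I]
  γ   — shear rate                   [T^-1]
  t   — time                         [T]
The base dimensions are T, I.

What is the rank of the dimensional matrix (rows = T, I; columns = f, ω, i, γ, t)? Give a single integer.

2

Write exponents as rows T,I / cols f,ω,i,γ,t:
  T: [-1 -1  0 -1  1]
  I: [ 0  0  1  0  0]
Row reduction gives pivot columns f,i; rank = 2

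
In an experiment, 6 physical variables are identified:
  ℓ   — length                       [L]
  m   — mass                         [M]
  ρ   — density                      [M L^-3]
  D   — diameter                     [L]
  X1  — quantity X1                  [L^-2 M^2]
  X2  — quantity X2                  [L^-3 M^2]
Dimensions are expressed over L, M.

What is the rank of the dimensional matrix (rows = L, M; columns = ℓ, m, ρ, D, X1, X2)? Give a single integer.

2

Write exponents as rows L,M / cols ℓ,m,ρ,D,X1,X2:
  L: [ 1  0 -3  1 -2 -3]
  M: [ 0  1  1  0  2  2]
Row reduction gives pivot columns ℓ,m; rank = 2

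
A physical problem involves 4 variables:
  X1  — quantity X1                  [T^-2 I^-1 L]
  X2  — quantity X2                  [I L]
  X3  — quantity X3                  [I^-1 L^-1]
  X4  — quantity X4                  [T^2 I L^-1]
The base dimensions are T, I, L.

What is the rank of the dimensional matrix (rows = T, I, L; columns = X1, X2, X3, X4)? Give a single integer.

Dimensional matrix (T×I×L by X1×X2×X3×X4):
  T: [-2  0  0  2]
  I: [-1  1 -1  1]
  L: [ 1  1 -1 -1]
RREF → pivots at {X1,X2} ⇒ r = 2

2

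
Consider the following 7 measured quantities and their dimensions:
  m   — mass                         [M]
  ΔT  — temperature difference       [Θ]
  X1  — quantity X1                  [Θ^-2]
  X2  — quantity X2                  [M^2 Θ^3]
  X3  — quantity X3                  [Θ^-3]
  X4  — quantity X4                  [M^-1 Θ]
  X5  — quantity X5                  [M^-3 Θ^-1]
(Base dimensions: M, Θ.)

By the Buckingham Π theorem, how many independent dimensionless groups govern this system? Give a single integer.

5

Dimensional matrix (M×Θ by m×ΔT×X1×X2×X3×X4×X5):
  M: [ 1  0  0  2  0 -1 -3]
  Θ: [ 0  1 -2  3 -3  1 -1]
Row reduction gives pivot columns m,ΔT; rank = 2
7 vars − rank 2 = 5 Π groups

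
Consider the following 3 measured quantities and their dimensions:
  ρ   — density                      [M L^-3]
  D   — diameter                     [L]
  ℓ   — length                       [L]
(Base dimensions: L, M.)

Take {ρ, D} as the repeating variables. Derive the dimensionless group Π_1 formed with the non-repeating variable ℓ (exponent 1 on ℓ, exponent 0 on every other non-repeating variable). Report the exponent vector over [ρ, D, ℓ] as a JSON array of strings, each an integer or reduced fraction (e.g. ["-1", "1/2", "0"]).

Dimensional matrix (L×M by ρ×D×ℓ):
  L: [-3  1  1]
  M: [ 1  0  0]
Echelon form has 2 nonzero rows (pivots: ρ,D)
Pivot set = {ρ,D}, free = {ℓ}
RREF:
  r0: [   1    0    0]
  r1: [   0    1    1]
Fix exponent of ℓ at 1; solve each RREF row for its pivot's exponent:
  r0: exp(ρ) + (0)·1 = 0 ⇒ exp(ρ) = 0
  r1: exp(D) + (1)·1 = 0 ⇒ exp(D) = -1
Π_1 = D^-1 · ℓ

["0", "-1", "1"]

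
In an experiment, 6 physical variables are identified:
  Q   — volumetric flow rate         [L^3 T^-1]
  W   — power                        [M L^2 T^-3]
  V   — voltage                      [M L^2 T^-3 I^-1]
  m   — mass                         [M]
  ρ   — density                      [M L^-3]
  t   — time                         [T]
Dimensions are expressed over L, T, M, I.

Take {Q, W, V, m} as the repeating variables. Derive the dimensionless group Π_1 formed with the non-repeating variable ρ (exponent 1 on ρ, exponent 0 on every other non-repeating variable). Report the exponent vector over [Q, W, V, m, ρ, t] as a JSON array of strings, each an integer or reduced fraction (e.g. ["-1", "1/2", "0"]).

["9/7", "-3/7", "0", "-4/7", "1", "0"]

Dimensional matrix (L×T×M×I by Q×W×V×m×ρ×t):
  L: [ 3  2  2  0 -3  0]
  T: [-1 -3 -3  0  0  1]
  M: [ 0  1  1  1  1  0]
  I: [ 0  0 -1  0  0  0]
Row reduction gives pivot columns Q,W,V,m; rank = 4
Pivot set = {Q,W,V,m}, free = {ρ,t}
RREF:
  r0: [   1    0    0    0 -9/7  2/7]
  r1: [   0    1    0    0  3/7 -3/7]
  r2: [   0    0    1    0    0    0]
  r3: [   0    0    0    1  4/7  3/7]
Fix exponent of ρ at 1, t at 0; solve each RREF row for its pivot's exponent:
  r0: exp(Q) + (-9/7)·1 = 0 ⇒ exp(Q) = 9/7
  r1: exp(W) + (3/7)·1 = 0 ⇒ exp(W) = -3/7
  r2: exp(V) + (0)·1 = 0 ⇒ exp(V) = 0
  r3: exp(m) + (4/7)·1 = 0 ⇒ exp(m) = -4/7
Π_1 = Q^(9/7) · W^(-3/7) · m^(-4/7) · ρ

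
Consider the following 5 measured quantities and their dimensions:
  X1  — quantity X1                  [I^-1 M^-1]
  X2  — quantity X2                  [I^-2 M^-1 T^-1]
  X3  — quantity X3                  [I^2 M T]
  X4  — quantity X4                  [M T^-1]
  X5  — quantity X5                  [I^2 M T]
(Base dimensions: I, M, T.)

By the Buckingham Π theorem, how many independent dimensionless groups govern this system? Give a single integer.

Write exponents as rows I,M,T / cols X1,X2,X3,X4,X5:
  I: [-1 -2  2  0  2]
  M: [-1 -1  1  1  1]
  T: [ 0 -1  1 -1  1]
Row reduction gives pivot columns X1,X2; rank = 2
n=5, r=2 ⇒ 3 dimensionless groups

3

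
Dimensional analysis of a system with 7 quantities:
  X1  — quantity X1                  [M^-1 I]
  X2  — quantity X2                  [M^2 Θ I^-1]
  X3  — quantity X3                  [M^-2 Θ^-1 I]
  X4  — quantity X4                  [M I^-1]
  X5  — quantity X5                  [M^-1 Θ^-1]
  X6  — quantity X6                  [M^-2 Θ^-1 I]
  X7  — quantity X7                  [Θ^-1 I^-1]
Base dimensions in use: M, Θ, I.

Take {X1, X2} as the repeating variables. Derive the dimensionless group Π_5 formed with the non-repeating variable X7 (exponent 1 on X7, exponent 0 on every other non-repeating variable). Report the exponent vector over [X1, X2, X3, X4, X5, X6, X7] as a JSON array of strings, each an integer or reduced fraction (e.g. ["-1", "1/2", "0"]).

Write exponents as rows M,Θ,I / cols X1,X2,X3,X4,X5,X6,X7:
  M: [-1  2 -2  1 -1 -2  0]
  Θ: [ 0  1 -1  0 -1 -1 -1]
  I: [ 1 -1  1 -1  0  1 -1]
RREF → pivots at {X1,X2} ⇒ r = 2
Pivot set = {X1,X2}, free = {X3,X4,X5,X6,X7}
RREF:
  r0: [   1    0    0   -1   -1    0   -2]
  r1: [   0    1   -1    0   -1   -1   -1]
  r2: [   0    0    0    0    0    0    0]
Fix exponent of X7 at 1, X3 at 0, X4 at 0, X5 at 0, X6 at 0; solve each RREF row for its pivot's exponent:
  r0: exp(X1) + (-2)·1 = 0 ⇒ exp(X1) = 2
  r1: exp(X2) + (-1)·1 = 0 ⇒ exp(X2) = 1
Π_5 = X1^2 · X2 · X7

["2", "1", "0", "0", "0", "0", "1"]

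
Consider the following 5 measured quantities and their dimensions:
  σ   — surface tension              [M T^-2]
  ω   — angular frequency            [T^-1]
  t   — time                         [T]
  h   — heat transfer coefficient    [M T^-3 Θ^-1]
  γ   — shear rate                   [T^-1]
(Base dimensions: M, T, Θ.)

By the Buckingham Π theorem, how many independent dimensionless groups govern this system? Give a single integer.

2

Write exponents as rows M,T,Θ / cols σ,ω,t,h,γ:
  M: [ 1  0  0  1  0]
  T: [-2 -1  1 -3 -1]
  Θ: [ 0  0  0 -1  0]
Row reduction gives pivot columns σ,ω,h; rank = 3
5 vars − rank 3 = 2 Π groups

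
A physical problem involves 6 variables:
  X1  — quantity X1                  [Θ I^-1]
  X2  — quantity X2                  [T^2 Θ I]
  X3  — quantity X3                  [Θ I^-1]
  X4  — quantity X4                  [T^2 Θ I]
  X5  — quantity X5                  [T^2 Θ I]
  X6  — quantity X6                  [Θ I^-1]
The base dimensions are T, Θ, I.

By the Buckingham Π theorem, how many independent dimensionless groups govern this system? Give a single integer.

4

Exponent matrix [T,Θ,I] × [X1,X2,X3,X4,X5,X6]:
  T: [ 0  2  0  2  2  0]
  Θ: [ 1  1  1  1  1  1]
  I: [-1  1 -1  1  1 -1]
Echelon form has 2 nonzero rows (pivots: X1,X2)
6 vars − rank 2 = 4 Π groups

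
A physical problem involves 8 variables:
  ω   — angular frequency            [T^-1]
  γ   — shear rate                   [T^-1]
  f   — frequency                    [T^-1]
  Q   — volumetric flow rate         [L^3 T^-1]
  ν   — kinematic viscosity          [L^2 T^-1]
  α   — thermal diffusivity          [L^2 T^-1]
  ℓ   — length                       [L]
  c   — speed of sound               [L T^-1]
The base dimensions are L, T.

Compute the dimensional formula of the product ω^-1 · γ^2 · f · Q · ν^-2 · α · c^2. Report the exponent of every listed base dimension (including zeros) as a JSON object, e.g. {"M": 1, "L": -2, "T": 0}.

Dimensional matrix (L×T by ω×γ×f×Q×ν×α×ℓ×c):
  L: [ 0  0  0  3  2  2  1  1]
  T: [-1 -1 -1 -1 -1 -1  0 -1]
  [L]: (-1)·0+(2)·0+(1)·0+(1)·3+(-2)·2+(1)·2+(2)·1 = 3
  [T]: (-1)·-1+(2)·-1+(1)·-1+(1)·-1+(-2)·-1+(1)·-1+(2)·-1 = -4
⇒ L^3 T^-4

{"L": 3, "T": -4}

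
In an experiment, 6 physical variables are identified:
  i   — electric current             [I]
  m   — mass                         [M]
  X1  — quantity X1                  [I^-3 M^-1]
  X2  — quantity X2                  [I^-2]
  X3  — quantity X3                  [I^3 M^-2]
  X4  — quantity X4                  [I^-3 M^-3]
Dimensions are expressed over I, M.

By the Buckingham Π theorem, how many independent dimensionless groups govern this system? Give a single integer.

Exponent matrix [I,M] × [i,m,X1,X2,X3,X4]:
  I: [ 1  0 -3 -2  3 -3]
  M: [ 0  1 -1  0 -2 -3]
Row reduction gives pivot columns i,m; rank = 2
n=6, r=2 ⇒ 4 dimensionless groups

4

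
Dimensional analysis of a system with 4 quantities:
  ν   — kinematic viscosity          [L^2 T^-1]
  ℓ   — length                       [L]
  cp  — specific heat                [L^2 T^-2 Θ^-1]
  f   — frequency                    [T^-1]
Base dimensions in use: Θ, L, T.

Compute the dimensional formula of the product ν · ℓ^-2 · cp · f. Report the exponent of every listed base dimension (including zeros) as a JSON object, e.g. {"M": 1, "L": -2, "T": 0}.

Exponent matrix [Θ,L,T] × [ν,ℓ,cp,f]:
  Θ: [ 0  0 -1  0]
  L: [ 2  1  2  0]
  T: [-1  0 -2 -1]
  [Θ]: (1)·0+(-2)·0+(1)·-1+(1)·0 = -1
  [L]: (1)·2+(-2)·1+(1)·2+(1)·0 = 2
  [T]: (1)·-1+(-2)·0+(1)·-2+(1)·-1 = -4
⇒ Θ^-1 L^2 T^-4

{"Θ": -1, "L": 2, "T": -4}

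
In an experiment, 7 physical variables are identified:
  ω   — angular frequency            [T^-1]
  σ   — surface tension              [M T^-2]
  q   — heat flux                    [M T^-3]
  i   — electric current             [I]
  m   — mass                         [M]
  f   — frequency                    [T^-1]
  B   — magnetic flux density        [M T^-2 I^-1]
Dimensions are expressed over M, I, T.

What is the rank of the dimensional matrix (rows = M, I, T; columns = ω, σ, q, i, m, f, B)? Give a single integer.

Write exponents as rows M,I,T / cols ω,σ,q,i,m,f,B:
  M: [ 0  1  1  0  1  0  1]
  I: [ 0  0  0  1  0  0 -1]
  T: [-1 -2 -3  0  0 -1 -2]
RREF → pivots at {ω,σ,i} ⇒ r = 3

3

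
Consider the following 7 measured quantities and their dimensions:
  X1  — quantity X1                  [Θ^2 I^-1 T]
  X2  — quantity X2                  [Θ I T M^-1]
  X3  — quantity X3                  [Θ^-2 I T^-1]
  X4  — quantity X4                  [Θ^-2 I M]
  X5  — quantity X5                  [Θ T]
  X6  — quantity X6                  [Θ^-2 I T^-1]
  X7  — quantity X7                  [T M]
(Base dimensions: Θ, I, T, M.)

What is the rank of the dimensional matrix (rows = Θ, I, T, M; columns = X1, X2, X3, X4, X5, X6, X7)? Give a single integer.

Write exponents as rows Θ,I,T,M / cols X1,X2,X3,X4,X5,X6,X7:
  Θ: [ 2  1 -2 -2  1 -2  0]
  I: [-1  1  1  1  0  1  0]
  T: [ 1  1 -1  0  1 -1  1]
  M: [ 0 -1  0  1  0  0  1]
Row reduction gives pivot columns X1,X2,X4; rank = 3

3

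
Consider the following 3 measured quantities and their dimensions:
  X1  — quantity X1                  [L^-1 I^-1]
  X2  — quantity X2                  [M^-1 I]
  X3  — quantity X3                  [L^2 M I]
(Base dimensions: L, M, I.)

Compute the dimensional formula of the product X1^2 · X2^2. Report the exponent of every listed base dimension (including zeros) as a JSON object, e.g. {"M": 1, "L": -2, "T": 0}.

{"L": -2, "M": -2, "I": 0}

Write exponents as rows L,M,I / cols X1,X2,X3:
  L: [-1  0  2]
  M: [ 0 -1  1]
  I: [-1  1  1]
  [L]: (2)·-1+(2)·0 = -2
  [M]: (2)·0+(2)·-1 = -2
  [I]: (2)·-1+(2)·1 = 0
⇒ L^-2 M^-2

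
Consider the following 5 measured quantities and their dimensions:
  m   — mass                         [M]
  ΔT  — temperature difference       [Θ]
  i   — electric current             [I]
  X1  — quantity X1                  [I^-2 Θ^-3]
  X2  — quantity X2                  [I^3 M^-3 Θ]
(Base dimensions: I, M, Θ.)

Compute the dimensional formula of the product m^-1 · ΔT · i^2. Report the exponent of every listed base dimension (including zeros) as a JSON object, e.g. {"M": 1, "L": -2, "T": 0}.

{"I": 2, "M": -1, "Θ": 1}

Dimensional matrix (I×M×Θ by m×ΔT×i×X1×X2):
  I: [ 0  0  1 -2  3]
  M: [ 1  0  0  0 -3]
  Θ: [ 0  1  0 -3  1]
  [I]: (-1)·0+(1)·0+(2)·1 = 2
  [M]: (-1)·1+(1)·0+(2)·0 = -1
  [Θ]: (-1)·0+(1)·1+(2)·0 = 1
⇒ I^2 M^-1 Θ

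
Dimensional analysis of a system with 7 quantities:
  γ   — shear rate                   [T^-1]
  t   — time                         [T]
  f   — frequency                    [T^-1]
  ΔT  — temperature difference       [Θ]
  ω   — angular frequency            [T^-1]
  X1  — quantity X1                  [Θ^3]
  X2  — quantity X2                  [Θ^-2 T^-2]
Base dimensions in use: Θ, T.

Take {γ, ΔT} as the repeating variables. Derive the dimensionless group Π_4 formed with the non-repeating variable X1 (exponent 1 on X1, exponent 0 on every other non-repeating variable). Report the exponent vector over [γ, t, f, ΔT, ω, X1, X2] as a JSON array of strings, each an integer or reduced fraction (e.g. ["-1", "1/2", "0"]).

["0", "0", "0", "-3", "0", "1", "0"]

Exponent matrix [Θ,T] × [γ,t,f,ΔT,ω,X1,X2]:
  Θ: [ 0  0  0  1  0  3 -2]
  T: [-1  1 -1  0 -1  0 -2]
RREF → pivots at {γ,ΔT} ⇒ r = 2
Pivot set = {γ,ΔT}, free = {t,f,ω,X1,X2}
RREF:
  r0: [   1   -1    1    0    1    0    2]
  r1: [   0    0    0    1    0    3   -2]
Fix exponent of X1 at 1, t at 0, f at 0, ω at 0, X2 at 0; solve each RREF row for its pivot's exponent:
  r0: exp(γ) + (0)·1 = 0 ⇒ exp(γ) = 0
  r1: exp(ΔT) + (3)·1 = 0 ⇒ exp(ΔT) = -3
Π_4 = ΔT^-3 · X1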